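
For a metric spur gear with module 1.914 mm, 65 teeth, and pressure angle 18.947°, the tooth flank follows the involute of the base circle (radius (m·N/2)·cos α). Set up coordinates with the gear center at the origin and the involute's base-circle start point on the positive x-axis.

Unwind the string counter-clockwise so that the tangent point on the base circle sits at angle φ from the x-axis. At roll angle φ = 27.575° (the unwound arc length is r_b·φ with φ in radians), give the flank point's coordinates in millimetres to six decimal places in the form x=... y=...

x=65.258976 y=2.135984

pitch radius r_p = m·N/2 = 1.914·65/2 = 62.205000
base radius r_b = r_p·cos α = 62.205000·cos 18.947° = 58.834691
roll angle φ = 27.575° = 0.48127454 rad
x = r_b·(cos φ + φ·sin φ) = 58.834691·(0.88640565 + 0.48127454·0.46290931) = 65.258976
y = r_b·(sin φ − φ·cos φ) = 58.834691·(0.46290931 − 0.48127454·0.88640565) = 2.135984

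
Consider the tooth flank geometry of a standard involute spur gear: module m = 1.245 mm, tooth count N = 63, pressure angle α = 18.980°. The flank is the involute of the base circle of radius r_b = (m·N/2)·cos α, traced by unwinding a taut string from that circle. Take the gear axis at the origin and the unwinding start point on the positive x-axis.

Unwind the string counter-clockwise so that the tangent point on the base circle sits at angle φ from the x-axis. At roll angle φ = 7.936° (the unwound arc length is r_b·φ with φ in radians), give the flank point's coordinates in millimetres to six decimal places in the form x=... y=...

pitch radius r_p = m·N/2 = 1.245·63/2 = 39.217500
base radius r_b = r_p·cos α = 39.217500·cos 18.980° = 37.085329
roll angle φ = 7.936° = 0.13850933 rad
x = r_b·(cos φ + φ·sin φ) = 37.085329·(0.99042291 + 0.13850933·0.13806687) = 37.439363
y = r_b·(sin φ − φ·cos φ) = 37.085329·(0.13806687 − 0.13850933·0.99042291) = 0.032786

x=37.439363 y=0.032786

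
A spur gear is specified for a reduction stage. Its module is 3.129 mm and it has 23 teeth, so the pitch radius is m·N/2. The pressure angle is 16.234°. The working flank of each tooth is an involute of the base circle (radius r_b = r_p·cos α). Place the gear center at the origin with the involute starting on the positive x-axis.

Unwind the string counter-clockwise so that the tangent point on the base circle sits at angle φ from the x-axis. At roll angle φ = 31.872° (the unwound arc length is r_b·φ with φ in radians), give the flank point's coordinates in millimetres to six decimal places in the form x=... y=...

x=39.487652 y=1.921643

pitch radius r_p = m·N/2 = 3.129·23/2 = 35.983500
base radius r_b = r_p·cos α = 35.983500·cos 16.234° = 34.548764
roll angle φ = 31.872° = 0.55627134 rad
x = r_b·(cos φ + φ·sin φ) = 34.548764·(0.84922983 + 0.55627134·0.52802339) = 39.487652
y = r_b·(sin φ − φ·cos φ) = 34.548764·(0.52802339 − 0.55627134·0.84922983) = 1.921643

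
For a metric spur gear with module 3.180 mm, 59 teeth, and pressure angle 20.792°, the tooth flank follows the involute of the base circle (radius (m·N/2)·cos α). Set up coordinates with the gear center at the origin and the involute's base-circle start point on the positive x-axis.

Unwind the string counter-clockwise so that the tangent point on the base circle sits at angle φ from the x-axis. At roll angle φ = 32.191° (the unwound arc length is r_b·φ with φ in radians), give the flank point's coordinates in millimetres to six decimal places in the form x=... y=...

pitch radius r_p = m·N/2 = 3.180·59/2 = 93.810000
base radius r_b = r_p·cos α = 93.810000·cos 20.792° = 87.700647
roll angle φ = 32.191° = 0.56183894 rad
x = r_b·(cos φ + φ·sin φ) = 87.700647·(0.84627686 + 0.56183894·0.53274335) = 100.469232
y = r_b·(sin φ − φ·cos φ) = 87.700647·(0.53274335 − 0.56183894·0.84627686) = 5.022796

x=100.469232 y=5.022796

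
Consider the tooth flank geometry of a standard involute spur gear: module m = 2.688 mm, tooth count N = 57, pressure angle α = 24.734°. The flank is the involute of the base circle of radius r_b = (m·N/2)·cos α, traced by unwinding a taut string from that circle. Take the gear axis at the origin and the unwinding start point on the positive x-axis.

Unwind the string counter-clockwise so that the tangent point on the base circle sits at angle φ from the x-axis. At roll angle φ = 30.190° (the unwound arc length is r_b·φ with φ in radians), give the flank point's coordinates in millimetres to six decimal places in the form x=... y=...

x=78.578891 y=3.299731

pitch radius r_p = m·N/2 = 2.688·57/2 = 76.608000
base radius r_b = r_p·cos α = 76.608000·cos 24.734° = 69.579986
roll angle φ = 30.190° = 0.52691490 rad
x = r_b·(cos φ + φ·sin φ) = 69.579986·(0.86436258 + 0.52691490·0.50286909) = 78.578891
y = r_b·(sin φ − φ·cos φ) = 69.579986·(0.50286909 − 0.52691490·0.86436258) = 3.299731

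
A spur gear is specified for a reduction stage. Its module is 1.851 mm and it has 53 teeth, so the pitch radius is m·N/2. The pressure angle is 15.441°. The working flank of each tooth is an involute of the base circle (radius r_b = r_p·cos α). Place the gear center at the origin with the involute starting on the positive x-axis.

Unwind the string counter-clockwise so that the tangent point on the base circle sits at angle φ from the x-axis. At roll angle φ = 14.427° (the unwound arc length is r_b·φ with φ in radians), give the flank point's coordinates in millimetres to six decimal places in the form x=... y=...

pitch radius r_p = m·N/2 = 1.851·53/2 = 49.051500
base radius r_b = r_p·cos α = 49.051500·cos 15.441° = 47.280992
roll angle φ = 14.427° = 0.25179865 rad
x = r_b·(cos φ + φ·sin φ) = 47.280992·(0.96846586 + 0.25179865·0.24914629) = 48.756186
y = r_b·(sin φ − φ·cos φ) = 47.280992·(0.24914629 − 0.25179865·0.96846586) = 0.250017

x=48.756186 y=0.250017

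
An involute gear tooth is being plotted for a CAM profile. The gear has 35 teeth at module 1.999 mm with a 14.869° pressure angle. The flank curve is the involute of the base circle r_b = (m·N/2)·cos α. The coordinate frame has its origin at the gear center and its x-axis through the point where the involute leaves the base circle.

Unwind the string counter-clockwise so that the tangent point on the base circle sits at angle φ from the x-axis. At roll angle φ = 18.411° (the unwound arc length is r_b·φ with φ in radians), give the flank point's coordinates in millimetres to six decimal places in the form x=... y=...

pitch radius r_p = m·N/2 = 1.999·35/2 = 34.982500
base radius r_b = r_p·cos α = 34.982500·cos 14.869° = 33.811113
roll angle φ = 18.411° = 0.32133257 rad
x = r_b·(cos φ + φ·sin φ) = 33.811113·(0.94881539 + 0.32133257·0.31583120) = 35.511888
y = r_b·(sin φ − φ·cos φ) = 33.811113·(0.31583120 − 0.32133257·0.94881539) = 0.370094

x=35.511888 y=0.370094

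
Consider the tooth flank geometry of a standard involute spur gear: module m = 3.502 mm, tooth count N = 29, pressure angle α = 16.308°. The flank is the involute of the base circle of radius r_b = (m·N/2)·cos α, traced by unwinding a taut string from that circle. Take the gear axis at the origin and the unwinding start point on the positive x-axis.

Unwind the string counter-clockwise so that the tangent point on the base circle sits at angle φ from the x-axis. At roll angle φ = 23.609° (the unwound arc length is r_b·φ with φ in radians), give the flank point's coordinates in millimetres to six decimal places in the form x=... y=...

x=52.699409 y=1.117381

pitch radius r_p = m·N/2 = 3.502·29/2 = 50.779000
base radius r_b = r_p·cos α = 50.779000·cos 16.308° = 48.735962
roll angle φ = 23.609° = 0.41205478 rad
x = r_b·(cos φ + φ·sin φ) = 48.735962·(0.91629983 + 0.41205478·0.40049297) = 52.699409
y = r_b·(sin φ − φ·cos φ) = 48.735962·(0.40049297 − 0.41205478·0.91629983) = 1.117381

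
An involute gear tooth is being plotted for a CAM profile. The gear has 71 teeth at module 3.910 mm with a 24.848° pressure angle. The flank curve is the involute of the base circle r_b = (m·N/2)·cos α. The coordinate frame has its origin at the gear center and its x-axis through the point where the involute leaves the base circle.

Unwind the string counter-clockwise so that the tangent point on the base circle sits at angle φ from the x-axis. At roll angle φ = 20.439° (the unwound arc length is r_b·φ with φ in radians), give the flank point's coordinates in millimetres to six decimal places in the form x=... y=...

x=133.716269 y=1.881782

pitch radius r_p = m·N/2 = 3.910·71/2 = 138.805000
base radius r_b = r_p·cos α = 138.805000·cos 24.848° = 125.955233
roll angle φ = 20.439° = 0.35672785 rad
x = r_b·(cos φ + φ·sin φ) = 125.955233·(0.93704451 + 0.35672785·0.34920995) = 133.716269
y = r_b·(sin φ − φ·cos φ) = 125.955233·(0.34920995 − 0.35672785·0.93704451) = 1.881782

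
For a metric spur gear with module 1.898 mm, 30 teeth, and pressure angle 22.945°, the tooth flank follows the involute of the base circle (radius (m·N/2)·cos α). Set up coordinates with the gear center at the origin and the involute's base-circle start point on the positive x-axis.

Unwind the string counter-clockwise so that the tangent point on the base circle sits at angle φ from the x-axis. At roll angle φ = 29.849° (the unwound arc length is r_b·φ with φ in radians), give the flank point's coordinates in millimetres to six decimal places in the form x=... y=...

pitch radius r_p = m·N/2 = 1.898·30/2 = 28.470000
base radius r_b = r_p·cos α = 28.470000·cos 22.945° = 26.217439
roll angle φ = 29.849° = 0.52096333 rad
x = r_b·(cos φ + φ·sin φ) = 26.217439·(0.86734012 + 0.52096333·0.49771590) = 29.537402
y = r_b·(sin φ − φ·cos φ) = 26.217439·(0.49771590 − 0.52096333·0.86734012) = 1.202424

x=29.537402 y=1.202424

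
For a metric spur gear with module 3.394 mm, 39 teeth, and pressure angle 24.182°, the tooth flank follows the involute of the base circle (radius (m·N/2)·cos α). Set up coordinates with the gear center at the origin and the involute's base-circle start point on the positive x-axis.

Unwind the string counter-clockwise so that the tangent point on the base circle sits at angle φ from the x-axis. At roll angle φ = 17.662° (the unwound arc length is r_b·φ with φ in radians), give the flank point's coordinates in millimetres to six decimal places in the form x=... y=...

pitch radius r_p = m·N/2 = 3.394·39/2 = 66.183000
base radius r_b = r_p·cos α = 66.183000·cos 24.182° = 60.375366
roll angle φ = 17.662° = 0.30826005 rad
x = r_b·(cos φ + φ·sin φ) = 60.375366·(0.95286291 + 0.30826005·0.30340117) = 63.176141
y = r_b·(sin φ − φ·cos φ) = 60.375366·(0.30340117 − 0.30826005·0.95286291) = 0.583926

x=63.176141 y=0.583926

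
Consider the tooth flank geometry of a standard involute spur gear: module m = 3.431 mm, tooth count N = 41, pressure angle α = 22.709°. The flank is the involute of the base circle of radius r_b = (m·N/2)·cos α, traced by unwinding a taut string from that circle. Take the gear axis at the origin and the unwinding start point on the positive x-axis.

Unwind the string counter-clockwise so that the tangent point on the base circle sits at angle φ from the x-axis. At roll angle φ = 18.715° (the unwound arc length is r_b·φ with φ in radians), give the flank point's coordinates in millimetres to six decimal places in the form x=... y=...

x=68.252400 y=0.745710

pitch radius r_p = m·N/2 = 3.431·41/2 = 70.335500
base radius r_b = r_p·cos α = 70.335500·cos 22.709° = 64.882913
roll angle φ = 18.715° = 0.32663837 rad
x = r_b·(cos φ + φ·sin φ) = 64.882913·(0.94712631 + 0.32663837·0.32086096) = 68.252400
y = r_b·(sin φ − φ·cos φ) = 64.882913·(0.32086096 − 0.32663837·0.94712631) = 0.745710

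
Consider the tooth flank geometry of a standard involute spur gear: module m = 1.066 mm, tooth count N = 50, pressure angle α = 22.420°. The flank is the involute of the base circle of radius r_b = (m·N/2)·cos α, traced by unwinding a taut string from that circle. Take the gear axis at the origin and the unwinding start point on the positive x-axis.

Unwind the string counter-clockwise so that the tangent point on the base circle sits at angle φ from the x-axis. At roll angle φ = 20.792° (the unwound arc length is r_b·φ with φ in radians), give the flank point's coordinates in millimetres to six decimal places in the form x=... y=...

x=26.204702 y=0.387287

pitch radius r_p = m·N/2 = 1.066·50/2 = 26.650000
base radius r_b = r_p·cos α = 26.650000·cos 22.420° = 24.635605
roll angle φ = 20.792° = 0.36288886 rad
x = r_b·(cos φ + φ·sin φ) = 24.635605·(0.93487525 + 0.36288886·0.35497643) = 26.204702
y = r_b·(sin φ − φ·cos φ) = 24.635605·(0.35497643 − 0.36288886·0.93487525) = 0.387287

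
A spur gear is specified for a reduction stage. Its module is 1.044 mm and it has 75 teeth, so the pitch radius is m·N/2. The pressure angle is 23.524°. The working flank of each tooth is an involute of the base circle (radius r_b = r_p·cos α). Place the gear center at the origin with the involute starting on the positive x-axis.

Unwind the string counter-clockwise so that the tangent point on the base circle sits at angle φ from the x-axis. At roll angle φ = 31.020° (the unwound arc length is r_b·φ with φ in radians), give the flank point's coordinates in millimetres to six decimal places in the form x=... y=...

pitch radius r_p = m·N/2 = 1.044·75/2 = 39.150000
base radius r_b = r_p·cos α = 39.150000·cos 23.524° = 35.896360
roll angle φ = 31.020° = 0.54140113 rad
x = r_b·(cos φ + φ·sin φ) = 35.896360·(0.85698747 + 0.54140113·0.51533725) = 40.777964
y = r_b·(sin φ − φ·cos φ) = 35.896360·(0.51533725 − 0.54140113·0.85698747) = 1.843754

x=40.777964 y=1.843754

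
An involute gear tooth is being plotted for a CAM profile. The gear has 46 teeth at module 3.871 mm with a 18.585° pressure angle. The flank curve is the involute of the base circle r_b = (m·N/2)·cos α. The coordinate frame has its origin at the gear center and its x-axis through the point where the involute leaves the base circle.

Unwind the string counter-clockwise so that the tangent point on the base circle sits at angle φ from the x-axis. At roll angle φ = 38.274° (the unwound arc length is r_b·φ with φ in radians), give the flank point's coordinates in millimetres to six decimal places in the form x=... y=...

pitch radius r_p = m·N/2 = 3.871·46/2 = 89.033000
base radius r_b = r_p·cos α = 89.033000·cos 18.585° = 84.390097
roll angle φ = 38.274° = 0.66800732 rad
x = r_b·(cos φ + φ·sin φ) = 84.390097·(0.78505754 + 0.66800732·0.61942285) = 101.169931
y = r_b·(sin φ − φ·cos φ) = 84.390097·(0.61942285 − 0.66800732·0.78505754) = 8.016947

x=101.169931 y=8.016947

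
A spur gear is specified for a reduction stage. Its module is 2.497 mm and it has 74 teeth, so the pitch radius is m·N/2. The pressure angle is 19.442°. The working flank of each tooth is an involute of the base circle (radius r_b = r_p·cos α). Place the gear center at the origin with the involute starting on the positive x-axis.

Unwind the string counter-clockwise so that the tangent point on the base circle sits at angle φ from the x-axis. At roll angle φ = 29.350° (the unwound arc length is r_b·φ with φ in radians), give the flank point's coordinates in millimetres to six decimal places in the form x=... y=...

x=97.812336 y=3.802054

pitch radius r_p = m·N/2 = 2.497·74/2 = 92.389000
base radius r_b = r_p·cos α = 92.389000·cos 19.442° = 87.120879
roll angle φ = 29.350° = 0.51225414 rad
x = r_b·(cos φ + φ·sin φ) = 87.120879·(0.87164187 + 0.51225414·0.49014329) = 97.812336
y = r_b·(sin φ − φ·cos φ) = 87.120879·(0.49014329 − 0.51225414·0.87164187) = 3.802054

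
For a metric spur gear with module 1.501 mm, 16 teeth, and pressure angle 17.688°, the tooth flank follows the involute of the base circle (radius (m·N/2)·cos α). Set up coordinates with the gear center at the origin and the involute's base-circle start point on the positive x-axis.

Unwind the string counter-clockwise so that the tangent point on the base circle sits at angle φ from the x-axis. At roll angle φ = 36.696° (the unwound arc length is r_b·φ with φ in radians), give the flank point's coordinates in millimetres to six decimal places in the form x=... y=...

pitch radius r_p = m·N/2 = 1.501·16/2 = 12.008000
base radius r_b = r_p·cos α = 12.008000·cos 17.688° = 11.440323
roll angle φ = 36.696° = 0.64046602 rad
x = r_b·(cos φ + φ·sin φ) = 11.440323·(0.80181736 + 0.64046602·0.59756917) = 13.551522
y = r_b·(sin φ − φ·cos φ) = 11.440323·(0.59756917 − 0.64046602·0.80181736) = 0.961358

x=13.551522 y=0.961358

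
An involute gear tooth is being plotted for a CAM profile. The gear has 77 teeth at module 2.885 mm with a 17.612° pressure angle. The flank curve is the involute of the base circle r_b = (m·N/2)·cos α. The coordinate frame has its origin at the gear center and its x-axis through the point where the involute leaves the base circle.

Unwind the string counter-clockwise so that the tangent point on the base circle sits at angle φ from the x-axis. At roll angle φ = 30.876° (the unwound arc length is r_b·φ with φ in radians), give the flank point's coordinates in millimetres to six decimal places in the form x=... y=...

pitch radius r_p = m·N/2 = 2.885·77/2 = 111.072500
base radius r_b = r_p·cos α = 111.072500·cos 17.612° = 105.866234
roll angle φ = 30.876° = 0.53888786 rad
x = r_b·(cos φ + φ·sin φ) = 105.866234·(0.85827994 + 0.53888786·0.51318178) = 120.139900
y = r_b·(sin φ − φ·cos φ) = 105.866234·(0.51318178 − 0.53888786·0.85827994) = 5.363728

x=120.139900 y=5.363728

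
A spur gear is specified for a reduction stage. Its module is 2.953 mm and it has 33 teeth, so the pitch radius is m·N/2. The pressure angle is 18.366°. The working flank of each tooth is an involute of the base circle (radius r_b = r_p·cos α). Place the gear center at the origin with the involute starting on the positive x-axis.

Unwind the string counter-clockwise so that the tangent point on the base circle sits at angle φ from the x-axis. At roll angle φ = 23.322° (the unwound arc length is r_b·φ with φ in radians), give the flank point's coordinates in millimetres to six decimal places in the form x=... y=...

x=49.916284 y=1.022440

pitch radius r_p = m·N/2 = 2.953·33/2 = 48.724500
base radius r_b = r_p·cos α = 48.724500·cos 18.366° = 46.242628
roll angle φ = 23.322° = 0.40704569 rad
x = r_b·(cos φ + φ·sin φ) = 46.242628·(0.91829444 + 0.40704569·0.39589813) = 49.916284
y = r_b·(sin φ − φ·cos φ) = 46.242628·(0.39589813 − 0.40704569·0.91829444) = 1.022440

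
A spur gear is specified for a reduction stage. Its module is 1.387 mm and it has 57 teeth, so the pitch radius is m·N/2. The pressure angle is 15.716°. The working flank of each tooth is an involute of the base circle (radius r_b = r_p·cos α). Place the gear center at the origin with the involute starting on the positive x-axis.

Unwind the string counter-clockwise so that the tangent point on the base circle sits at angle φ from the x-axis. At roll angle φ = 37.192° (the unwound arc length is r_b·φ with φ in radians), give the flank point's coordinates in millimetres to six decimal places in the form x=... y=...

pitch radius r_p = m·N/2 = 1.387·57/2 = 39.529500
base radius r_b = r_p·cos α = 39.529500·cos 15.716° = 38.051735
roll angle φ = 37.192° = 0.64912286 rad
x = r_b·(cos φ + φ·sin φ) = 38.051735·(0.79661433 + 0.64912286·0.60448789) = 45.243560
y = r_b·(sin φ − φ·cos φ) = 38.051735·(0.60448789 − 0.64912286·0.79661433) = 3.325239

x=45.243560 y=3.325239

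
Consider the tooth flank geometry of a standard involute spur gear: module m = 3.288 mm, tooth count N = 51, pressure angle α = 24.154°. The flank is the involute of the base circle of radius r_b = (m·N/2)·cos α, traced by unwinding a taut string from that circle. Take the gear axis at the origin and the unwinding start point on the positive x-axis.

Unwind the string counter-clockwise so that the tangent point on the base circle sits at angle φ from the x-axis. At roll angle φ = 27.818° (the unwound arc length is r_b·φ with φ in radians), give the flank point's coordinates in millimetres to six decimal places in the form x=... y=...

x=84.995805 y=2.850342

pitch radius r_p = m·N/2 = 3.288·51/2 = 83.844000
base radius r_b = r_p·cos α = 83.844000·cos 24.154° = 76.503368
roll angle φ = 27.818° = 0.48551569 rad
x = r_b·(cos φ + φ·sin φ) = 76.503368·(0.88443441 + 0.48551569·0.46666452) = 84.995805
y = r_b·(sin φ − φ·cos φ) = 76.503368·(0.46666452 − 0.48551569·0.88443441) = 2.850342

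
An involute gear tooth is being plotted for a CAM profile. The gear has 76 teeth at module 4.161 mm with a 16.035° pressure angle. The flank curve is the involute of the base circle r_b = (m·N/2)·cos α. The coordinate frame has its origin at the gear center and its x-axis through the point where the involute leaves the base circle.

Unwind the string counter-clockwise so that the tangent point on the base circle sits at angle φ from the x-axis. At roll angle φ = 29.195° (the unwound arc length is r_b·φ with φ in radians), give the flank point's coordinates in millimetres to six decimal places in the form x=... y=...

x=170.432163 y=6.529274

pitch radius r_p = m·N/2 = 4.161·76/2 = 158.118000
base radius r_b = r_p·cos α = 158.118000·cos 16.035° = 151.966125
roll angle φ = 29.195° = 0.50954888 rad
x = r_b·(cos φ + φ·sin φ) = 151.966125·(0.87296465 + 0.50954888·0.48778348) = 170.432163
y = r_b·(sin φ − φ·cos φ) = 151.966125·(0.48778348 − 0.50954888·0.87296465) = 6.529274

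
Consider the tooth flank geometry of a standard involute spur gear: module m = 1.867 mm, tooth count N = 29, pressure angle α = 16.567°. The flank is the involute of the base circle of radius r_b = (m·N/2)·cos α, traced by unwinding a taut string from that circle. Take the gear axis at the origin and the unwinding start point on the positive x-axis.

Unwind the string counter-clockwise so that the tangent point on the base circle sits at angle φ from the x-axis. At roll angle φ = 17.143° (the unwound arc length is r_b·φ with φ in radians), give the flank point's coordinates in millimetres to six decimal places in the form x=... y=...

pitch radius r_p = m·N/2 = 1.867·29/2 = 27.071500
base radius r_b = r_p·cos α = 27.071500·cos 16.567° = 25.947680
roll angle φ = 17.143° = 0.29920179 rad
x = r_b·(cos φ + φ·sin φ) = 25.947680·(0.95557207 + 0.29920179·0.29475756) = 27.083256
y = r_b·(sin φ − φ·cos φ) = 25.947680·(0.29475756 − 0.29920179·0.95557207) = 0.229603

x=27.083256 y=0.229603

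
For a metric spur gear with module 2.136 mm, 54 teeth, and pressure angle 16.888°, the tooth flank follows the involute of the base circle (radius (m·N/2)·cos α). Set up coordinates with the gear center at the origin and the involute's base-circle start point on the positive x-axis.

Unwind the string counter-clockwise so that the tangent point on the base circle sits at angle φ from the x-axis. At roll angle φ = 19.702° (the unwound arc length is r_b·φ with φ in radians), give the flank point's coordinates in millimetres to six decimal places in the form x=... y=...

x=58.351661 y=0.739125

pitch radius r_p = m·N/2 = 2.136·54/2 = 57.672000
base radius r_b = r_p·cos α = 57.672000·cos 16.888° = 55.184863
roll angle φ = 19.702° = 0.34386477 rad
x = r_b·(cos φ + φ·sin φ) = 55.184863·(0.94145878 + 0.34386477·0.33712812) = 58.351661
y = r_b·(sin φ − φ·cos φ) = 55.184863·(0.33712812 − 0.34386477·0.94145878) = 0.739125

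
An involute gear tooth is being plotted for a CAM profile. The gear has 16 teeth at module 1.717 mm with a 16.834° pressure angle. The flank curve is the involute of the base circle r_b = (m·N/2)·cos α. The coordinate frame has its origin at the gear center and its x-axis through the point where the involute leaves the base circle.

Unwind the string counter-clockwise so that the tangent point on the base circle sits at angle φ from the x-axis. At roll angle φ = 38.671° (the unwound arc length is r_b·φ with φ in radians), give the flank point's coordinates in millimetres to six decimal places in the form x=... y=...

x=15.809452 y=1.287040

pitch radius r_p = m·N/2 = 1.717·16/2 = 13.736000
base radius r_b = r_p·cos α = 13.736000·cos 16.834° = 13.147382
roll angle φ = 38.671° = 0.67493628 rad
x = r_b·(cos φ + φ·sin φ) = 13.147382·(0.78074677 + 0.67493628·0.62484756) = 15.809452
y = r_b·(sin φ − φ·cos φ) = 13.147382·(0.62484756 − 0.67493628·0.78074677) = 1.287040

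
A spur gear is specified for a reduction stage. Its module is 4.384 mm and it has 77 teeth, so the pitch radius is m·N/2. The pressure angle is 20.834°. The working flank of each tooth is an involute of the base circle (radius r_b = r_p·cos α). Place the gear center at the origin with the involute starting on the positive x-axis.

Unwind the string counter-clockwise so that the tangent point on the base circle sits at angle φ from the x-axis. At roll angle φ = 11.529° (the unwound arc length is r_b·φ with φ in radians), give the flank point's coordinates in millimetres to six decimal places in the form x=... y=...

x=160.909306 y=0.426668

pitch radius r_p = m·N/2 = 4.384·77/2 = 168.784000
base radius r_b = r_p·cos α = 168.784000·cos 20.834° = 157.748022
roll angle φ = 11.529° = 0.20121901 rad
x = r_b·(cos φ + φ·sin φ) = 157.748022·(0.97982367 + 0.20121901·0.19986389) = 160.909306
y = r_b·(sin φ − φ·cos φ) = 157.748022·(0.19986389 − 0.20121901·0.97982367) = 0.426668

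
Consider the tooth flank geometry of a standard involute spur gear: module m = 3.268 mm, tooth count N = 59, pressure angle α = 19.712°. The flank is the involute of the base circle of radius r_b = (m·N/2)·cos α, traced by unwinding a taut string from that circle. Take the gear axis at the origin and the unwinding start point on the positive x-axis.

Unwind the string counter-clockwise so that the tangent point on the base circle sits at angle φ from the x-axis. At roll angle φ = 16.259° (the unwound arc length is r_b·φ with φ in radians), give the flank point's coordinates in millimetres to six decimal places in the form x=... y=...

x=94.337550 y=0.685755

pitch radius r_p = m·N/2 = 3.268·59/2 = 96.406000
base radius r_b = r_p·cos α = 96.406000·cos 19.712° = 90.756601
roll angle φ = 16.259° = 0.28377308 rad
x = r_b·(cos φ + φ·sin φ) = 90.756601·(0.96000589 + 0.28377308·0.27997981) = 94.337550
y = r_b·(sin φ − φ·cos φ) = 90.756601·(0.27997981 − 0.28377308·0.96000589) = 0.685755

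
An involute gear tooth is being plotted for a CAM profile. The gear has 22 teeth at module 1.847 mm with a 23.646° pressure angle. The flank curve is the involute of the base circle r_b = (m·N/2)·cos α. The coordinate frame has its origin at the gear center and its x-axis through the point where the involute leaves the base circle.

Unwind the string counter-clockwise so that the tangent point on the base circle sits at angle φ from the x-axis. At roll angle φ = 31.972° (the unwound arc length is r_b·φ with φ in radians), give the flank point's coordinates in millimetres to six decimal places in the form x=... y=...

x=21.287114 y=1.044746

pitch radius r_p = m·N/2 = 1.847·22/2 = 20.317000
base radius r_b = r_p·cos α = 20.317000·cos 23.646° = 18.611205
roll angle φ = 31.972° = 0.55801667 rad
x = r_b·(cos φ + φ·sin φ) = 18.611205·(0.84830696 + 0.55801667·0.52950477) = 21.287114
y = r_b·(sin φ − φ·cos φ) = 18.611205·(0.52950477 − 0.55801667·0.84830696) = 1.044746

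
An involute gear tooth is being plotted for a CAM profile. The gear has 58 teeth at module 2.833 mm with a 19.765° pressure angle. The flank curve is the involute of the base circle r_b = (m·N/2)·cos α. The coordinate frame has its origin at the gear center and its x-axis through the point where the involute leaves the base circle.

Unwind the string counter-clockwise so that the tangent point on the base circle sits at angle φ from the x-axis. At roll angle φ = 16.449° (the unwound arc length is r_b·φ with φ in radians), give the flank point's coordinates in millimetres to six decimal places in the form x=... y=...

pitch radius r_p = m·N/2 = 2.833·58/2 = 82.157000
base radius r_b = r_p·cos α = 82.157000·cos 19.765° = 77.316927
roll angle φ = 16.449° = 0.28708921 rad
x = r_b·(cos φ + φ·sin φ) = 77.316927·(0.95907216 + 0.28708921·0.28316177) = 80.437813
y = r_b·(sin φ − φ·cos φ) = 77.316927·(0.28316177 − 0.28708921·0.95907216) = 0.604812

x=80.437813 y=0.604812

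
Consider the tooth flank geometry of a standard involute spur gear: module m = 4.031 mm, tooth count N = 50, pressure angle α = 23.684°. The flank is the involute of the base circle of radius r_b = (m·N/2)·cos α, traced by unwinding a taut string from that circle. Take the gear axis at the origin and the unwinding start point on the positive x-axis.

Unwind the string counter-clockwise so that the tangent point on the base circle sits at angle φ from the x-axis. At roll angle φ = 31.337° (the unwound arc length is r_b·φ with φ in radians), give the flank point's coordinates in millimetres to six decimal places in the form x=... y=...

x=105.075210 y=4.884018

pitch radius r_p = m·N/2 = 4.031·50/2 = 100.775000
base radius r_b = r_p·cos α = 100.775000·cos 23.684° = 92.287206
roll angle φ = 31.337° = 0.54693383 rad
x = r_b·(cos φ + φ·sin φ) = 92.287206·(0.85412316 + 0.54693383·0.52007079) = 105.075210
y = r_b·(sin φ − φ·cos φ) = 92.287206·(0.52007079 − 0.54693383·0.85412316) = 4.884018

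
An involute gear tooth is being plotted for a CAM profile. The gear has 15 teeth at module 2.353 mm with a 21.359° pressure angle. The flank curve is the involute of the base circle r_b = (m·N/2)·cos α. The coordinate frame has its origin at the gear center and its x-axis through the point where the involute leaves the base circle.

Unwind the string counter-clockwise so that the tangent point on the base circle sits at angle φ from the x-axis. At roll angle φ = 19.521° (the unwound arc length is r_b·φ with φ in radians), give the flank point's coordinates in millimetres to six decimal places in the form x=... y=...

x=17.361821 y=0.214165

pitch radius r_p = m·N/2 = 2.353·15/2 = 17.647500
base radius r_b = r_p·cos α = 17.647500·cos 21.359° = 16.435411
roll angle φ = 19.521° = 0.34070572 rad
x = r_b·(cos φ + φ·sin φ) = 16.435411·(0.94251908 + 0.34070572·0.33415233) = 17.361821
y = r_b·(sin φ − φ·cos φ) = 16.435411·(0.33415233 − 0.34070572·0.94251908) = 0.214165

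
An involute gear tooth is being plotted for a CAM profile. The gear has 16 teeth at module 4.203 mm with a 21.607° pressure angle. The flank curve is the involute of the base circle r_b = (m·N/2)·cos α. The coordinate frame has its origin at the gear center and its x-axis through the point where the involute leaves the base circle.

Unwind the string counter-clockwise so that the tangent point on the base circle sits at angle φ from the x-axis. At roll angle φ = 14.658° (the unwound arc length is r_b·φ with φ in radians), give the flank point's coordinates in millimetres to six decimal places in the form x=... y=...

pitch radius r_p = m·N/2 = 4.203·16/2 = 33.624000
base radius r_b = r_p·cos α = 33.624000·cos 21.607° = 31.261292
roll angle φ = 14.658° = 0.25583036 rad
x = r_b·(cos φ + φ·sin φ) = 31.261292·(0.96745351 + 0.25583036·0.25304883) = 32.267627
y = r_b·(sin φ − φ·cos φ) = 31.261292·(0.25304883 − 0.25583036·0.96745351) = 0.173339

x=32.267627 y=0.173339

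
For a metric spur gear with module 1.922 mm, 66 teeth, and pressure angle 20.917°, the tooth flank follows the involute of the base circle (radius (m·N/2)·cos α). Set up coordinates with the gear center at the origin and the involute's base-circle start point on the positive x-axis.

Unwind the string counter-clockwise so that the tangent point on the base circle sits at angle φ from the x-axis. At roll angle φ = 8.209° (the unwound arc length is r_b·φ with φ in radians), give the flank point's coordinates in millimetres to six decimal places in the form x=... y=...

x=59.851106 y=0.057963

pitch radius r_p = m·N/2 = 1.922·66/2 = 63.426000
base radius r_b = r_p·cos α = 63.426000·cos 20.917° = 59.246137
roll angle φ = 8.209° = 0.14327408 rad
x = r_b·(cos φ + φ·sin φ) = 59.246137·(0.98975381 + 0.14327408·0.14278441) = 59.851106
y = r_b·(sin φ − φ·cos φ) = 59.246137·(0.14278441 − 0.14327408·0.98975381) = 0.057963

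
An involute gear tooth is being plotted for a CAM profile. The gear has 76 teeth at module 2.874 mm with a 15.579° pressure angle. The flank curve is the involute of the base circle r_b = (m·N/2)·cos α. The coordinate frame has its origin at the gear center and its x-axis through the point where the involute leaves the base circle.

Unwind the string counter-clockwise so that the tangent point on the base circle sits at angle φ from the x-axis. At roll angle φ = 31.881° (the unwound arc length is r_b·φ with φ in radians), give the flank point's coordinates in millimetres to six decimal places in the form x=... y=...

pitch radius r_p = m·N/2 = 2.874·76/2 = 109.212000
base radius r_b = r_p·cos α = 109.212000·cos 15.579° = 105.199668
roll angle φ = 31.881° = 0.55642842 rad
x = r_b·(cos φ + φ·sin φ) = 105.199668·(0.84914688 + 0.55642842·0.52815678) = 120.246199
y = r_b·(sin φ − φ·cos φ) = 105.199668·(0.52815678 − 0.55642842·0.84914688) = 5.856184

x=120.246199 y=5.856184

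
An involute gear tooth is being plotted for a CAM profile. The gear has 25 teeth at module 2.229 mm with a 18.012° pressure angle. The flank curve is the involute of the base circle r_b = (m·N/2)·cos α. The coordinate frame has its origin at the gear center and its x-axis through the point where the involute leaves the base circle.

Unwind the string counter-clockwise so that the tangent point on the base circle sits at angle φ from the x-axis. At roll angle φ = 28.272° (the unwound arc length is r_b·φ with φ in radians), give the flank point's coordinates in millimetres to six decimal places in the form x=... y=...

x=29.529072 y=1.035538

pitch radius r_p = m·N/2 = 2.229·25/2 = 27.862500
base radius r_b = r_p·cos α = 27.862500·cos 18.012° = 26.497008
roll angle φ = 28.272° = 0.49343949 rad
x = r_b·(cos φ + φ·sin φ) = 26.497008·(0.88070893 + 0.49343949·0.47365787) = 29.529072
y = r_b·(sin φ − φ·cos φ) = 26.497008·(0.47365787 − 0.49343949·0.88070893) = 1.035538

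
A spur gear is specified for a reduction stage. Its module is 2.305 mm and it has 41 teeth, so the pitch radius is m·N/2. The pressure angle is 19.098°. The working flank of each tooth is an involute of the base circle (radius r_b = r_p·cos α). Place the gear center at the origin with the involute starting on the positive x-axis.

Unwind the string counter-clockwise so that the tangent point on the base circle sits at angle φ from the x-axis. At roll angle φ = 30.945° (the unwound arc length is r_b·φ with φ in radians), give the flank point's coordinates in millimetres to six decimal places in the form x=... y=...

x=50.696905 y=2.277189

pitch radius r_p = m·N/2 = 2.305·41/2 = 47.252500
base radius r_b = r_p·cos α = 47.252500·cos 19.098° = 44.651738
roll angle φ = 30.945° = 0.54009214 rad
x = r_b·(cos φ + φ·sin φ) = 44.651738·(0.85766131 + 0.54009214·0.51421502) = 50.696905
y = r_b·(sin φ − φ·cos φ) = 44.651738·(0.51421502 − 0.54009214·0.85766131) = 2.277189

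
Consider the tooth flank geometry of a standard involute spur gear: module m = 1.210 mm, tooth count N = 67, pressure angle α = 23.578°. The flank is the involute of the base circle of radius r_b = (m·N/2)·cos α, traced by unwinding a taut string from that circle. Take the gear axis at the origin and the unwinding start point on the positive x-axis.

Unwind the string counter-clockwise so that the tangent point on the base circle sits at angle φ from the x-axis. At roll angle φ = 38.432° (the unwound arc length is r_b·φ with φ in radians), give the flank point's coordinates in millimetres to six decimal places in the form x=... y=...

pitch radius r_p = m·N/2 = 1.210·67/2 = 40.535000
base radius r_b = r_p·cos α = 40.535000·cos 23.578° = 37.150992
roll angle φ = 38.432° = 0.67076494 rad
x = r_b·(cos φ + φ·sin φ) = 37.150992·(0.78334642 + 0.67076494·0.62158538) = 44.591745
y = r_b·(sin φ − φ·cos φ) = 37.150992·(0.62158538 − 0.67076494·0.78334642) = 3.571847

x=44.591745 y=3.571847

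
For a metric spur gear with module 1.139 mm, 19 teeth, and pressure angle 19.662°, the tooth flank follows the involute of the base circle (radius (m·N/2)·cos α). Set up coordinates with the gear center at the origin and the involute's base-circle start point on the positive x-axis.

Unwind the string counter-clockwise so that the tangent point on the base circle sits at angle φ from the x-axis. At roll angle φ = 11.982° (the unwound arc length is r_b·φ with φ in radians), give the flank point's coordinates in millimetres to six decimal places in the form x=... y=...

pitch radius r_p = m·N/2 = 1.139·19/2 = 10.820500
base radius r_b = r_p·cos α = 10.820500·cos 19.662° = 10.189599
roll angle φ = 11.982° = 0.20912535 rad
x = r_b·(cos φ + φ·sin φ) = 10.189599·(0.97821287 + 0.20912535·0.20760439) = 10.409982
y = r_b·(sin φ − φ·cos φ) = 10.189599·(0.20760439 − 0.20912535·0.97821287) = 0.030928

x=10.409982 y=0.030928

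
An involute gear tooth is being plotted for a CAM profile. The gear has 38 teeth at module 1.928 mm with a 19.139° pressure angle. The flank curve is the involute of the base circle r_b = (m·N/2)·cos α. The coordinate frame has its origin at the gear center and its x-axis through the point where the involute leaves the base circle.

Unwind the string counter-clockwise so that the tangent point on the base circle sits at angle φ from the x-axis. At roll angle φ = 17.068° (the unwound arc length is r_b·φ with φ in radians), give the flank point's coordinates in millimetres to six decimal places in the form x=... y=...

pitch radius r_p = m·N/2 = 1.928·38/2 = 36.632000
base radius r_b = r_p·cos α = 36.632000·cos 19.139° = 34.607201
roll angle φ = 17.068° = 0.29789280 rad
x = r_b·(cos φ + φ·sin φ) = 34.607201·(0.95595709 + 0.29789280·0.29350646) = 36.108827
y = r_b·(sin φ − φ·cos φ) = 34.607201·(0.29350646 − 0.29789280·0.95595709) = 0.302250

x=36.108827 y=0.302250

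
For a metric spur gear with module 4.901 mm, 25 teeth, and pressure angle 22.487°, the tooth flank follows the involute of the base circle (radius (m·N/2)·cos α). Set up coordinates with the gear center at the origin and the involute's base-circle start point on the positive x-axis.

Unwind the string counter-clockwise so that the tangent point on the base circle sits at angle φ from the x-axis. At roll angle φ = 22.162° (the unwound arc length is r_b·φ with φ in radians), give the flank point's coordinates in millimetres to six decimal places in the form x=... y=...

pitch radius r_p = m·N/2 = 4.901·25/2 = 61.262500
base radius r_b = r_p·cos α = 61.262500·cos 22.487° = 56.604488
roll angle φ = 22.162° = 0.38679987 rad
x = r_b·(cos φ + φ·sin φ) = 56.604488·(0.92612097 + 0.38679987·0.37722664) = 60.681833
y = r_b·(sin φ − φ·cos φ) = 56.604488·(0.37722664 − 0.38679987·0.92612097) = 1.075665

x=60.681833 y=1.075665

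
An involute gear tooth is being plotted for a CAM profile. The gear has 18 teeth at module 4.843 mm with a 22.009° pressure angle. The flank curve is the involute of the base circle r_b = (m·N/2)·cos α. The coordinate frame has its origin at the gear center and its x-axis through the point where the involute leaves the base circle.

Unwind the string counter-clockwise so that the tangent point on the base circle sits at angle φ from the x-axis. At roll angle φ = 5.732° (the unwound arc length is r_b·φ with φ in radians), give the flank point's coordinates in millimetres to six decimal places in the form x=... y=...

pitch radius r_p = m·N/2 = 4.843·18/2 = 43.587000
base radius r_b = r_p·cos α = 43.587000·cos 22.009° = 40.410597
roll angle φ = 5.732° = 0.10004227 rad
x = r_b·(cos φ + φ·sin φ) = 40.410597·(0.99499994 + 0.10004227·0.09987548) = 40.612316
y = r_b·(sin φ − φ·cos φ) = 40.410597·(0.09987548 − 0.10004227·0.99499994) = 0.013474

x=40.612316 y=0.013474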